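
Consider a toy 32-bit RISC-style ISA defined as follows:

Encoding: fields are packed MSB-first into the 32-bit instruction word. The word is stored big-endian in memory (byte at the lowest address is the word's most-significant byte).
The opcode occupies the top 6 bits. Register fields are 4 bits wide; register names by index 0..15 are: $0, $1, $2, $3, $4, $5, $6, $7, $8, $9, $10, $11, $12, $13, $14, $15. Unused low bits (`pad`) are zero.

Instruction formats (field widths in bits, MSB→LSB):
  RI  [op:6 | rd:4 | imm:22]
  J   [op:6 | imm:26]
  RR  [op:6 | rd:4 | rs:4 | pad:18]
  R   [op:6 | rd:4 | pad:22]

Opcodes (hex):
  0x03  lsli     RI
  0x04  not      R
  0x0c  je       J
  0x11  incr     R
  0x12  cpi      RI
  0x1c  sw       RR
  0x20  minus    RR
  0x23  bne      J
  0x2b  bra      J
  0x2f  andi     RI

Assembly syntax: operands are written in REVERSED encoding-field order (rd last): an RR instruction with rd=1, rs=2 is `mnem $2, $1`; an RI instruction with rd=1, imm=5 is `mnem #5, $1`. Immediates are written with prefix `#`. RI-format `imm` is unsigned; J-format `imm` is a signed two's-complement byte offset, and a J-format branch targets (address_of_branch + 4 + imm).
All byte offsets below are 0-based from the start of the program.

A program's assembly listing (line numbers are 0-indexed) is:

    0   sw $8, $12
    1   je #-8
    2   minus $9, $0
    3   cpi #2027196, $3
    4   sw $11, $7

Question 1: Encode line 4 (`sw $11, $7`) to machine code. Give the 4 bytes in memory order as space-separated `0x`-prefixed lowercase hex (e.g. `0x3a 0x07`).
0x71 0xec 0x00 0x00

4. sw fields op=0x1c:6|rd=7:4|rs=11:4|pad=0:18 → word 71ec0000h → 71 ec 00 00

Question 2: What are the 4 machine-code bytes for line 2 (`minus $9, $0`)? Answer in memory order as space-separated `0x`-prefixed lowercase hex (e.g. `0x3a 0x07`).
0x80 0x24 0x00 0x00

2. minus fields op=0x20:6|rd=0:4|rs=9:4|pad=0:18 → word 80240000h → 80 24 00 00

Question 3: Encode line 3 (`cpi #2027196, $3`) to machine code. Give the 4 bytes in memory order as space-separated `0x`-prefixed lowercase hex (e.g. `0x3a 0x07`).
0x48 0xde 0xee 0xbc

line 3 (cpi): pack op=0x12:6|rd=3:4|imm=2027196:22 = 0x48deeebc; big→ 48 de ee bc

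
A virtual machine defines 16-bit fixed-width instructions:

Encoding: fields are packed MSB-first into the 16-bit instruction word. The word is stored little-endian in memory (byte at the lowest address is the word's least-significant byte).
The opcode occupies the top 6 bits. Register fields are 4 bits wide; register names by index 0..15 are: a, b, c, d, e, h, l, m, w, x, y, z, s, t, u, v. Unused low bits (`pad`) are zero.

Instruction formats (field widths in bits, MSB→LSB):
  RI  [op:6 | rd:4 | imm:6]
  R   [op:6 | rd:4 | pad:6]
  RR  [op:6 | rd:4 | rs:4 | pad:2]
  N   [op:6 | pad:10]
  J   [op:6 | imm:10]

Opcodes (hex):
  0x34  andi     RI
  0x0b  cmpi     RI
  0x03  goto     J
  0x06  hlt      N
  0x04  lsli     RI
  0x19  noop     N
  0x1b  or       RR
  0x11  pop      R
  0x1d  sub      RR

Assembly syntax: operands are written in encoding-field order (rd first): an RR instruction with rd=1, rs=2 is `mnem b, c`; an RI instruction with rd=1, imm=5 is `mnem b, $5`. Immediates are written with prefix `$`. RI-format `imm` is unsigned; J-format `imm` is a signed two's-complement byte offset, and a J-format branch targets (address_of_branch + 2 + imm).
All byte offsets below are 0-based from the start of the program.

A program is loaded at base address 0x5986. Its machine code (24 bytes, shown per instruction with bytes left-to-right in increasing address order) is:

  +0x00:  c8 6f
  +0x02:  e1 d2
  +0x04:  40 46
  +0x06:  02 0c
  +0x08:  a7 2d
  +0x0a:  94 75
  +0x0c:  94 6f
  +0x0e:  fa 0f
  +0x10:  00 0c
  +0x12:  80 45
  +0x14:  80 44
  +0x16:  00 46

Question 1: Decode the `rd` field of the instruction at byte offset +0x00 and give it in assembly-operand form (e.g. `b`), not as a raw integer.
v

off 0x00: read c8 6f as little → 0x6fc8
  opcode bits[15:10]=0x1b: or/RR
  rd@[9:6]=0xf ⇒ v
  rs@[5:2]=0x2 ⇒ c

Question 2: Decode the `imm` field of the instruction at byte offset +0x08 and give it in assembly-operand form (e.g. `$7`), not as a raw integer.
@+08  little-endian(a7 2d) = 0x2da7
  opcode bits[15:10]=0xb: cmpi/RI
  [9:6] rd=6 = l
  [5:0] imm=39 = $39

$39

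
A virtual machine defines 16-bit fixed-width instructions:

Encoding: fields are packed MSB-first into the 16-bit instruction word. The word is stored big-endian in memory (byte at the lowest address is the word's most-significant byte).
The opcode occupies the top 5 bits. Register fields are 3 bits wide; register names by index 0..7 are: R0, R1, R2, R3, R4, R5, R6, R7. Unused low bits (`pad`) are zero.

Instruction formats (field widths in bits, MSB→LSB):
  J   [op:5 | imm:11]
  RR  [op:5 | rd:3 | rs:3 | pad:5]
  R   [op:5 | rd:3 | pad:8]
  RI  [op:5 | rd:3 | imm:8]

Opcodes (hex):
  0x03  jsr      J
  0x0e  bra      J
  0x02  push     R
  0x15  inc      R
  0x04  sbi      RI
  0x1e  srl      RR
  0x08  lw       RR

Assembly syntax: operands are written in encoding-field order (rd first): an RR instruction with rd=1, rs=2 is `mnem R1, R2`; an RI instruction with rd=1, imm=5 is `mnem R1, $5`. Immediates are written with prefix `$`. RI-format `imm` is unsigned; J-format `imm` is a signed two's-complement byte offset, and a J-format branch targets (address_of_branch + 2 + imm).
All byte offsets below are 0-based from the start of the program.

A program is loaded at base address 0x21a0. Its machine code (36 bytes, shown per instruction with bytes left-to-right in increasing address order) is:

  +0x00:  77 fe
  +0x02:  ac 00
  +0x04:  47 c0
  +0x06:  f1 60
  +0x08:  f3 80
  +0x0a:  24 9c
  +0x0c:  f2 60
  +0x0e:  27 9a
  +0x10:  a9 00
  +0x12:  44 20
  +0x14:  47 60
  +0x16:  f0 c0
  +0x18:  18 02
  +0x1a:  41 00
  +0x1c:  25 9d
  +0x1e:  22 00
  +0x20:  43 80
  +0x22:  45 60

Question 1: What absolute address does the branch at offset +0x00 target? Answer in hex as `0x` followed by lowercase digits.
0x21a0

@+00  big-endian(77 fe) = 0x77fe
  top 5b → 0xe → bra [J]
  [10:0] imm=2046 (s11→-2) = $-2
  target = base 0x21a0 + off 0x00 + 2 + imm -2 = 0x21a0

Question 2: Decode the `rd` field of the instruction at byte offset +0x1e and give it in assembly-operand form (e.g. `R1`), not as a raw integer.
+0x1e: 22 00 ⇒ word 0x2200 (big)
  top 5b → 0x4 → sbi [RI]
  rd: (w>>8)&0x7=0x2 → R2
  imm: (w>>0)&0xff=0x0 → $0

R2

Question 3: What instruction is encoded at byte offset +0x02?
off 0x02: read ac 00 as big → 0xac00
  top 5b → 0x15 → inc [R]
  [10:8] rd=4 = R4

inc R4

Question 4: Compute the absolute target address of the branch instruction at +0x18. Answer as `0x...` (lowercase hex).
0x21bc

+0x18: 18 02 ⇒ word 0x1802 (big)
  op=0x1802>>11=0x3 ⇒ jsr (J)
  imm@[10:0]=0x2 ⇒ $2
  target = base 0x21a0 + off 0x18 + 2 + imm 2 = 0x21bc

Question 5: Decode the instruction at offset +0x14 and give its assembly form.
lw R7, R3

@+14  big-endian(47 60) = 0x4760
  top 5b → 0x8 → lw [RR]
  rd@[10:8]=0x7 ⇒ R7
  rs@[7:5]=0x3 ⇒ R3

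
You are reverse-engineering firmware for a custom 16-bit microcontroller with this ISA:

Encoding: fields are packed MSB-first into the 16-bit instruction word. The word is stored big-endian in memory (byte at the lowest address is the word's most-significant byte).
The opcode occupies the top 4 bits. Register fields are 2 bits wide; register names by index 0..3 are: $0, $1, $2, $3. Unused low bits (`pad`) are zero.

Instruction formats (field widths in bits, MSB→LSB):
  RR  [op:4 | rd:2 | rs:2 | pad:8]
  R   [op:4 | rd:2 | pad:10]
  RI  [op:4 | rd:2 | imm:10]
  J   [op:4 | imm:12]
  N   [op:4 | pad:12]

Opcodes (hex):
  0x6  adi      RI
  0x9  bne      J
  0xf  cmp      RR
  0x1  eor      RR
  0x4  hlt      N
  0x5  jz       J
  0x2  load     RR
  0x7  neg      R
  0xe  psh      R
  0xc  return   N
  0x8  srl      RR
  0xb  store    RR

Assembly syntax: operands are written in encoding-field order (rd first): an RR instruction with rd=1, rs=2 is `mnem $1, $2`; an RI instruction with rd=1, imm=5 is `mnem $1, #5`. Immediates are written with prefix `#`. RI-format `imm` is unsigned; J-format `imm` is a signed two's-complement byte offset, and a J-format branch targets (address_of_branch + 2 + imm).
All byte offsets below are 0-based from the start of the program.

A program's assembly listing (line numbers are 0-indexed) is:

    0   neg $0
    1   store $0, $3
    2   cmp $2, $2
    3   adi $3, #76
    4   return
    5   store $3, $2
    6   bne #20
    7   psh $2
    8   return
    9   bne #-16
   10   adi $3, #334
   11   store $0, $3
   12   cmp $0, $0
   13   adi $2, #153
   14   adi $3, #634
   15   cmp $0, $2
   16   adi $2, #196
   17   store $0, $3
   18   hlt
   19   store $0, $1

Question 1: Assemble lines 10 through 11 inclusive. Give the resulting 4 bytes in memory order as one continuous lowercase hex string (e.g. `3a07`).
line 10 (adi): pack op=0x6:4|rd=3:2|imm=334:10 = 0x6d4e; big→ 6d 4e
line 11 (store): pack op=0xb:4|rd=0:2|rs=3:2|pad=0:8 = 0xb300; big→ b3 00

6d4eb300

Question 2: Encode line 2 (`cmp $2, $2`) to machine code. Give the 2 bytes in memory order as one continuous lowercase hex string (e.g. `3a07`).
fa00

L2: cmp op=0xf:4|rd=2:2|rs=2:2|pad=0:8 ⇒ 0xfa00 ⇒ big fa 00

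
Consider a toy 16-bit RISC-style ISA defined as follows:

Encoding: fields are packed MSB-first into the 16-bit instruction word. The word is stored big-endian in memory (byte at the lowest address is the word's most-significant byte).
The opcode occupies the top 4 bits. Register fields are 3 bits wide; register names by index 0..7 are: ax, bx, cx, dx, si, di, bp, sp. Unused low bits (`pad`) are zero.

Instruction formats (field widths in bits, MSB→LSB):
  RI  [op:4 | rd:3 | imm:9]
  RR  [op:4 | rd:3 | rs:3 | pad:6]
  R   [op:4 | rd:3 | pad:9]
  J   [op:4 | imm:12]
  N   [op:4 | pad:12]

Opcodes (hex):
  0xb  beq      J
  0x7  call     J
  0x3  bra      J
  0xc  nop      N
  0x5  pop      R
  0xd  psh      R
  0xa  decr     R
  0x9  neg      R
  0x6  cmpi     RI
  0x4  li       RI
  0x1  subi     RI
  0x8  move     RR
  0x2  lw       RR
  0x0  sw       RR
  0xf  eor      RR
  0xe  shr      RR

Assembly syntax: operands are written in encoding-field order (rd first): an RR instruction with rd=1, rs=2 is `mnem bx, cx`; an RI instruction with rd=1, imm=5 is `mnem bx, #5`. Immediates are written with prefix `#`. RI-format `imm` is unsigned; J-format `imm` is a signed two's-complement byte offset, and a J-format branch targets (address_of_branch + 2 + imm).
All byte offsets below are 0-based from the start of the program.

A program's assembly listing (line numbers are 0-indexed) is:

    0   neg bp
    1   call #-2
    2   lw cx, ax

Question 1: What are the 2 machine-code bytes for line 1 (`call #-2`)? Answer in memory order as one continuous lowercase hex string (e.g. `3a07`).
line 1 (call): pack op=0x7:4|imm=-2:12 = 0x7ffe; big→ 7f fe

7ffe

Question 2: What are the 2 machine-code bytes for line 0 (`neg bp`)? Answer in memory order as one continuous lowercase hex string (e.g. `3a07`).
9c00

L0: neg op=0x9:4|rd=6:3|pad=0:9 ⇒ 0x9c00 ⇒ big 9c 00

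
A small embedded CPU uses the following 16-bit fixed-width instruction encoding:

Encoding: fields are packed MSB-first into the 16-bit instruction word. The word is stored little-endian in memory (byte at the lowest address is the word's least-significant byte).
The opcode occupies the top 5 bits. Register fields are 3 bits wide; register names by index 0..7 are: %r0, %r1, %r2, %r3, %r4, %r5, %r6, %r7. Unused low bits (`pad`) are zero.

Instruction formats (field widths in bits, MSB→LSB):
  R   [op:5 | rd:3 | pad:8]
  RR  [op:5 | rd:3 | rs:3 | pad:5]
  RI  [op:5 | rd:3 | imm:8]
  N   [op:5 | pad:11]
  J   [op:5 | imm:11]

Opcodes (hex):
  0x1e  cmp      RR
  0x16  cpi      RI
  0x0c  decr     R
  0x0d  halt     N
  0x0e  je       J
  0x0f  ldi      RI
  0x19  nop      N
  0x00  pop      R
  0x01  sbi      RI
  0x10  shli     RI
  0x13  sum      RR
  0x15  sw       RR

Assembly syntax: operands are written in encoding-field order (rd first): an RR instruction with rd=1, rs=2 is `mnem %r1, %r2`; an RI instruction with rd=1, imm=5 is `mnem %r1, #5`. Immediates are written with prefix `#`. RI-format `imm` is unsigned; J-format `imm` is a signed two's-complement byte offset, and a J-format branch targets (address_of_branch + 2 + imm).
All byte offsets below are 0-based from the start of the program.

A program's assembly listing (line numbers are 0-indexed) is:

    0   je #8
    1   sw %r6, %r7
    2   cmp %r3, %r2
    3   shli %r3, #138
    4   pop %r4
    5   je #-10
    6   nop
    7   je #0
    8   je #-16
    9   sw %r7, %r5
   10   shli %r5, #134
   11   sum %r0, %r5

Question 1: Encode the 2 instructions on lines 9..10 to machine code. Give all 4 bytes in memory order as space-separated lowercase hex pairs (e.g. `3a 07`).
9. sw fields op=0x15:5|rd=7:3|rs=5:3|pad=0:5 → word afa0h → a0 af
10. shli fields op=0x10:5|rd=5:3|imm=134:8 → word 8586h → 86 85

a0 af 86 85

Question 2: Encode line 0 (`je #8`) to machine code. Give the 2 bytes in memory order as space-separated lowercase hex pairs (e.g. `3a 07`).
L0: je op=0xe:5|imm=8:11 ⇒ 0x7008 ⇒ little 08 70

08 70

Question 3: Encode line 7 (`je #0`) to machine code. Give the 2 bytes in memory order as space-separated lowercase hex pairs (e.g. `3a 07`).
line 7 (je): pack op=0xe:5|imm=0:11 = 0x7000; little→ 00 70

00 70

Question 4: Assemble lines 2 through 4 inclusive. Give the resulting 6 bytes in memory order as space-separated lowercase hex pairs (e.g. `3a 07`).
2. cmp fields op=0x1e:5|rd=3:3|rs=2:3|pad=0:5 → word f340h → 40 f3
3. shli fields op=0x10:5|rd=3:3|imm=138:8 → word 838ah → 8a 83
4. pop fields op=0x0:5|rd=4:3|pad=0:8 → word 0400h → 00 04

40 f3 8a 83 00 04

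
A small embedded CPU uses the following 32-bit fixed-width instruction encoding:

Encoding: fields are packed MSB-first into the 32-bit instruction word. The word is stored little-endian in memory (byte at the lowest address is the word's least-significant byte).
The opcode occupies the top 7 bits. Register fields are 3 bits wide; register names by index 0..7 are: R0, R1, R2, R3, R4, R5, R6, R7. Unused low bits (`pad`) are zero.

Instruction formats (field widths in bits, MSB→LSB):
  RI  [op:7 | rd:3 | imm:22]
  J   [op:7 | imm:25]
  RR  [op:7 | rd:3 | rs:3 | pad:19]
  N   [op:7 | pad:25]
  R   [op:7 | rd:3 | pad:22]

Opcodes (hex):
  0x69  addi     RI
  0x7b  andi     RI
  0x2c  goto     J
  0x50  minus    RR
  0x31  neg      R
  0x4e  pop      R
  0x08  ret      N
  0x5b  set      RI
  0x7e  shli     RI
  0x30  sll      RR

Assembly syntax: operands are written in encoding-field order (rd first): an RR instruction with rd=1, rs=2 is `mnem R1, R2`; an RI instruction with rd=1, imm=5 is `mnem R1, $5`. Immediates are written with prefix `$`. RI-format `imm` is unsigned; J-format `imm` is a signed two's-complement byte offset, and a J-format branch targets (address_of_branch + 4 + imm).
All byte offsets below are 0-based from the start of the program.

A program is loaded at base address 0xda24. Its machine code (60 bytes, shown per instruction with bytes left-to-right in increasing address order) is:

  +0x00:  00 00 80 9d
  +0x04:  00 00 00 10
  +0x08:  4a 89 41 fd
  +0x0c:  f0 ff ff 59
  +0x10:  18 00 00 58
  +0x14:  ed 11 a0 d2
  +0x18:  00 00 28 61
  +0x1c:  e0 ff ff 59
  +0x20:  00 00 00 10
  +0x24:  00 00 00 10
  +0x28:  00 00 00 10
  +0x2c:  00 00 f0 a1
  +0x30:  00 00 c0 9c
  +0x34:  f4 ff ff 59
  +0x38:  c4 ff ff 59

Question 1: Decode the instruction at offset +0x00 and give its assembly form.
@+00  little-endian(00 00 80 9d) = 0x9d800000
  top 7b → 0x4e → pop [R]
  rd: (w>>22)&0x7=0x6 → R6

pop R6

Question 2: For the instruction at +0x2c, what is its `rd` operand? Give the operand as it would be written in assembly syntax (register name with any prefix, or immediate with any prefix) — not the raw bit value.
off 0x2c: read 00 00 f0 a1 as little → 0xa1f00000
  opcode bits[31:25]=0x50: minus/RR
  rd: (w>>22)&0x7=0x7 → R7
  rs: (w>>19)&0x7=0x6 → R6

R7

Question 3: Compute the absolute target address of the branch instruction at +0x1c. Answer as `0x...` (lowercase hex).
+0x1c: e0 ff ff 59 ⇒ word 0x59ffffe0 (little)
  opcode bits[31:25]=0x2c: goto/J
  imm@[24:0]=0x1ffffe0 (s25→-32) ⇒ $-32
  target = base 0xda24 + off 0x1c + 4 + imm -32 = 0xda24

0xda24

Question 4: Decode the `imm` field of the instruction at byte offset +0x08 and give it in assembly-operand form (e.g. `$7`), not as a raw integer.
[08] 4a 89 41 fd → 0xfd41894a
  op=0xfd41894a>>25=0x7e ⇒ shli (RI)
  rd@[24:22]=0x5 ⇒ R5
  imm@[21:0]=0x1894a ⇒ $100682

$100682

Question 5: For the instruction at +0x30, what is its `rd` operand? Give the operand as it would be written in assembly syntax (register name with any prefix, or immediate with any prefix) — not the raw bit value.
@+30  little-endian(00 00 c0 9c) = 0x9cc00000
  opcode bits[31:25]=0x4e: pop/R
  rd@[24:22]=0x3 ⇒ R3

R3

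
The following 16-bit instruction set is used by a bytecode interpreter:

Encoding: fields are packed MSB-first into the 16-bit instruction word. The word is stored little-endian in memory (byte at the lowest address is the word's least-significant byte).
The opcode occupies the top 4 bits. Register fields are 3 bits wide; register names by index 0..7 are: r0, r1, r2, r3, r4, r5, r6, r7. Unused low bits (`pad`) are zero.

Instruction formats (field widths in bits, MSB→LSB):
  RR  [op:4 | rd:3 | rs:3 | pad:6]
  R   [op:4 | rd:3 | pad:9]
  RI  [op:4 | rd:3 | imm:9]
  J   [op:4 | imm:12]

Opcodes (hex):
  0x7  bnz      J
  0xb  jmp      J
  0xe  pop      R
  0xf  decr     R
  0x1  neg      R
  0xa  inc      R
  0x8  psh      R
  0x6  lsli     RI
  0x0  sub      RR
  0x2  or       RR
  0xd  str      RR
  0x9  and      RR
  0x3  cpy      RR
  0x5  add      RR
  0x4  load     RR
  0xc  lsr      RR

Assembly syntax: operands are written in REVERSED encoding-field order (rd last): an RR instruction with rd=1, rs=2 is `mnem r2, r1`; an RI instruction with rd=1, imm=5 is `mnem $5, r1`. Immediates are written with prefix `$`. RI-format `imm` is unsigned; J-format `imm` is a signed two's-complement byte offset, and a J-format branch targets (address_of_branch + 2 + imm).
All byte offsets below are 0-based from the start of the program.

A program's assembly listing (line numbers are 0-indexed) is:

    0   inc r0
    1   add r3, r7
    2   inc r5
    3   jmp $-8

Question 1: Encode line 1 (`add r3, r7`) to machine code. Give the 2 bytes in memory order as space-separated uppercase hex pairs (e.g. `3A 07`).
C0 5E

line 1 (add): pack op=0x5:4|rd=7:3|rs=3:3|pad=0:6 = 0x5ec0; little→ c0 5e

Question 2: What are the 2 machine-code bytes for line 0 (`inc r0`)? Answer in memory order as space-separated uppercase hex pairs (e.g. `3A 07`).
0. inc fields op=0xa:4|rd=0:3|pad=0:9 → word a000h → 00 a0

00 A0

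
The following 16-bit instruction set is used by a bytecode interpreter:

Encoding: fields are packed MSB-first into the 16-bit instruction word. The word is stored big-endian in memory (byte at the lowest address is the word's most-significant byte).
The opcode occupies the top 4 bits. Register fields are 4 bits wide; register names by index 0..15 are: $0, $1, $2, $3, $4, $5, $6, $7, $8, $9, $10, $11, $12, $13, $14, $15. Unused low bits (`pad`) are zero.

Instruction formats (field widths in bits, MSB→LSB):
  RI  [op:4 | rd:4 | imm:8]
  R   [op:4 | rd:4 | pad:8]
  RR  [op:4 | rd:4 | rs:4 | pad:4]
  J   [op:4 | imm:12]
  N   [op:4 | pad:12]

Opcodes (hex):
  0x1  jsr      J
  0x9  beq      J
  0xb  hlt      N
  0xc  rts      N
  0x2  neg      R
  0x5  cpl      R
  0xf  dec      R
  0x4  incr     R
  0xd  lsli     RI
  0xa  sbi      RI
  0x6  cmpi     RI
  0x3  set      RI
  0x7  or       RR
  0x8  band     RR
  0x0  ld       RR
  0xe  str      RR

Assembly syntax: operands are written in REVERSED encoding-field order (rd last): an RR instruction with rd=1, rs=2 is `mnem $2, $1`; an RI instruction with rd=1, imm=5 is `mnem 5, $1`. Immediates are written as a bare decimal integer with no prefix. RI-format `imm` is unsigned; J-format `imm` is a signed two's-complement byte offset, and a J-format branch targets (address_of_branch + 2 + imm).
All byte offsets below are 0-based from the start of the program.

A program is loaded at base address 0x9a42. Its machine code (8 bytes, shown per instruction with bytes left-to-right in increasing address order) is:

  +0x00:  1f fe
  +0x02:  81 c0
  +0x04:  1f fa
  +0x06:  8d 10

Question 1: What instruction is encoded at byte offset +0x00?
+0x00: 1f fe ⇒ word 0x1ffe (big)
  op=0x1ffe>>12=0x1 ⇒ jsr (J)
  imm@[11:0]=0xffe (s12→-2) ⇒ -2

jsr -2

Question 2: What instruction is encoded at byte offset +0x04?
off 0x04: read 1f fa as big → 0x1ffa
  opcode bits[15:12]=0x1: jsr/J
  imm@[11:0]=0xffa (s12→-6) ⇒ -6

jsr -6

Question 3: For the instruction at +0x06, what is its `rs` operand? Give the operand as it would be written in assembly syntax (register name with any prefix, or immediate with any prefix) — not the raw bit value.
$1

[06] 8d 10 → 0x8d10
  opcode bits[15:12]=0x8: band/RR
  [11:8] rd=13 = $13
  [7:4] rs=1 = $1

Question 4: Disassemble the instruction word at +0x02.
@+02  big-endian(81 c0) = 0x81c0
  op=0x81c0>>12=0x8 ⇒ band (RR)
  rd@[11:8]=0x1 ⇒ $1
  rs@[7:4]=0xc ⇒ $12

band $12, $1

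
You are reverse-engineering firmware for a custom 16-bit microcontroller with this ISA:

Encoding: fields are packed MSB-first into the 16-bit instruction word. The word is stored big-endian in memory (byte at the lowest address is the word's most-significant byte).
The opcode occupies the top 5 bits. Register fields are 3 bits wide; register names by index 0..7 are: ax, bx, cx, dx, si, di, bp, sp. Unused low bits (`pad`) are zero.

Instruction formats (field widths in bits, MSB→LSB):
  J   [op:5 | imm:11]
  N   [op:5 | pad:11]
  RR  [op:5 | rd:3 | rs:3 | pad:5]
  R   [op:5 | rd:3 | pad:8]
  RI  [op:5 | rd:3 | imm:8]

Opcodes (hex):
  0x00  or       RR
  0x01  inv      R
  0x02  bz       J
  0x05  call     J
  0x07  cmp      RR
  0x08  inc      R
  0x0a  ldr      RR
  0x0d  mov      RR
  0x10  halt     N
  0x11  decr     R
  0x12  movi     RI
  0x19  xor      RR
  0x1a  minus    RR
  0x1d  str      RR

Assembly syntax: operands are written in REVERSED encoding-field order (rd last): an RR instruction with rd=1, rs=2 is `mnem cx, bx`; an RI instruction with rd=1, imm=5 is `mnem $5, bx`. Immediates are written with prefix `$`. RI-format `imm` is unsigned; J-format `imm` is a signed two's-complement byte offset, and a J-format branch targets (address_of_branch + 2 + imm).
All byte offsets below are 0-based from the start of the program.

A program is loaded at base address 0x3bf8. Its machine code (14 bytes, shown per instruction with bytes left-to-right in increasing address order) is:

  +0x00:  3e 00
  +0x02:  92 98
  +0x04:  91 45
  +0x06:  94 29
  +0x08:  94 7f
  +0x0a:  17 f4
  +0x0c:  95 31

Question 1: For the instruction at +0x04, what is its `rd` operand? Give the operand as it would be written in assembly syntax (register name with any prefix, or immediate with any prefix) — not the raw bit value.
bx

@+04  big-endian(91 45) = 0x9145
  top 5b → 0x12 → movi [RI]
  rd@[10:8]=0x1 ⇒ bx
  imm@[7:0]=0x45 ⇒ $69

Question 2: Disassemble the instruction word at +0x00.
cmp ax, bp

+0x00: 3e 00 ⇒ word 0x3e00 (big)
  opcode bits[15:11]=0x7: cmp/RR
  rd: (w>>8)&0x7=0x6 → bp
  rs: (w>>5)&0x7=0x0 → ax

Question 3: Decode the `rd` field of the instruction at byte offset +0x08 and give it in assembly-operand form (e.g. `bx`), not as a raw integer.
@+08  big-endian(94 7f) = 0x947f
  op=0x947f>>11=0x12 ⇒ movi (RI)
  rd: (w>>8)&0x7=0x4 → si
  imm: (w>>0)&0xff=0x7f → $127

si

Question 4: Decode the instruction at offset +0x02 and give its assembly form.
movi $152, cx

+0x02: 92 98 ⇒ word 0x9298 (big)
  op=0x9298>>11=0x12 ⇒ movi (RI)
  [10:8] rd=2 = cx
  [7:0] imm=152 = $152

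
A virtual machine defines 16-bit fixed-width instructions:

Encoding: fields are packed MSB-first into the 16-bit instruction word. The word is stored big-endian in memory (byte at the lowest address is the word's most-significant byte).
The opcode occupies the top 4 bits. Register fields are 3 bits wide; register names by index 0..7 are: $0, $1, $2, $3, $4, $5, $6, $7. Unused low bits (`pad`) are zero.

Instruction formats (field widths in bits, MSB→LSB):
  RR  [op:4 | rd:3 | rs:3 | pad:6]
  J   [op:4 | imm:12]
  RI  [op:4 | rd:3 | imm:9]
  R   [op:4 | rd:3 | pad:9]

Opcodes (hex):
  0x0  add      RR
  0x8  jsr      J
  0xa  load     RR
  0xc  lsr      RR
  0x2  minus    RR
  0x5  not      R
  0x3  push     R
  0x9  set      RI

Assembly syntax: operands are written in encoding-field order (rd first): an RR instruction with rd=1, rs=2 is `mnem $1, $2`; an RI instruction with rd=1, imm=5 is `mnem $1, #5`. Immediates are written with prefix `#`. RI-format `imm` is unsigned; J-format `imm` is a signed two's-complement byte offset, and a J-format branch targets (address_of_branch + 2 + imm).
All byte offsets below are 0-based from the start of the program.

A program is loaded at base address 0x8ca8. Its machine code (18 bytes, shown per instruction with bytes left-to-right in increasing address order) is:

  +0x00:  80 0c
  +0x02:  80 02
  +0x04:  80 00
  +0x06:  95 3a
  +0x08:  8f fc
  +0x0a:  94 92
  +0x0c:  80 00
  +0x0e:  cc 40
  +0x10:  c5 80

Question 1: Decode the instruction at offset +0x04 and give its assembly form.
@+04  big-endian(80 00) = 0x8000
  op=0x8000>>12=0x8 ⇒ jsr (J)
  imm@[11:0]=0x0 ⇒ #0

jsr #0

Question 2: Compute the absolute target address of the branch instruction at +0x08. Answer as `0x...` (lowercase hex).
+0x08: 8f fc ⇒ word 0x8ffc (big)
  op=0x8ffc>>12=0x8 ⇒ jsr (J)
  imm: (w>>0)&0xfff=0xffc (s12→-4) → #-4
  target = base 0x8ca8 + off 0x08 + 2 + imm -4 = 0x8cae

0x8cae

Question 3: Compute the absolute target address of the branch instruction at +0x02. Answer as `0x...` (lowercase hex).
0x8cae

@+02  big-endian(80 02) = 0x8002
  opcode bits[15:12]=0x8: jsr/J
  imm: (w>>0)&0xfff=0x2 → #2
  target = base 0x8ca8 + off 0x02 + 2 + imm 2 = 0x8cae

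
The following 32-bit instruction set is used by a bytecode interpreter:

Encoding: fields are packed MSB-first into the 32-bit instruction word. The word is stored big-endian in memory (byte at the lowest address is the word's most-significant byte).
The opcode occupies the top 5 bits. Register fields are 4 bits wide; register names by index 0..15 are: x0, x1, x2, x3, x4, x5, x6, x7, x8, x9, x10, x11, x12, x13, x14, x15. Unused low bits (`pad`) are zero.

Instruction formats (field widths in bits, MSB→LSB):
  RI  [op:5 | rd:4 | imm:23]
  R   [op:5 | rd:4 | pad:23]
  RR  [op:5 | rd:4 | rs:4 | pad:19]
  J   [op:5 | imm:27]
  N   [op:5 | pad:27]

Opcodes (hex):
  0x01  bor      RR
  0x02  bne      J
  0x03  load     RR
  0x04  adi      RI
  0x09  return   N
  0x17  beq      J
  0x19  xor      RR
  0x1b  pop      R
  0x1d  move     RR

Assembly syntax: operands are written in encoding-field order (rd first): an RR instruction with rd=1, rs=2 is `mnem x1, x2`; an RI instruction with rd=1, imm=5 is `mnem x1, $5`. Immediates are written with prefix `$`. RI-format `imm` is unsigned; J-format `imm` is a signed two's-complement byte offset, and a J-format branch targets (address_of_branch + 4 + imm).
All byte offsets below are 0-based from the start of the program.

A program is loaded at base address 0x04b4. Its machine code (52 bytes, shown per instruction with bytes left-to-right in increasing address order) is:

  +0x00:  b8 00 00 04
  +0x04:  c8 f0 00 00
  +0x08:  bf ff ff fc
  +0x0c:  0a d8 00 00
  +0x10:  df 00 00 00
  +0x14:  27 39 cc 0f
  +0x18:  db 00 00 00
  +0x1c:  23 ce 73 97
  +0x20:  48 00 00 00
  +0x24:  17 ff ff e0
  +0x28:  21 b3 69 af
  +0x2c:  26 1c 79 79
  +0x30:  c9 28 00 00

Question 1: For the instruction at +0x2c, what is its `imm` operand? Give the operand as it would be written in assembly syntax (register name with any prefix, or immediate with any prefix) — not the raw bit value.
$1866105

+0x2c: 26 1c 79 79 ⇒ word 0x261c7979 (big)
  top 5b → 0x4 → adi [RI]
  rd: (w>>23)&0xf=0xc → x12
  imm: (w>>0)&0x7fffff=0x1c7979 → $1866105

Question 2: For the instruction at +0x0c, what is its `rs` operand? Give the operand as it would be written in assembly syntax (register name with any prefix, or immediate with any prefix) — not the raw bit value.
+0x0c: 0a d8 00 00 ⇒ word 0x0ad80000 (big)
  top 5b → 0x1 → bor [RR]
  [26:23] rd=5 = x5
  [22:19] rs=11 = x11

x11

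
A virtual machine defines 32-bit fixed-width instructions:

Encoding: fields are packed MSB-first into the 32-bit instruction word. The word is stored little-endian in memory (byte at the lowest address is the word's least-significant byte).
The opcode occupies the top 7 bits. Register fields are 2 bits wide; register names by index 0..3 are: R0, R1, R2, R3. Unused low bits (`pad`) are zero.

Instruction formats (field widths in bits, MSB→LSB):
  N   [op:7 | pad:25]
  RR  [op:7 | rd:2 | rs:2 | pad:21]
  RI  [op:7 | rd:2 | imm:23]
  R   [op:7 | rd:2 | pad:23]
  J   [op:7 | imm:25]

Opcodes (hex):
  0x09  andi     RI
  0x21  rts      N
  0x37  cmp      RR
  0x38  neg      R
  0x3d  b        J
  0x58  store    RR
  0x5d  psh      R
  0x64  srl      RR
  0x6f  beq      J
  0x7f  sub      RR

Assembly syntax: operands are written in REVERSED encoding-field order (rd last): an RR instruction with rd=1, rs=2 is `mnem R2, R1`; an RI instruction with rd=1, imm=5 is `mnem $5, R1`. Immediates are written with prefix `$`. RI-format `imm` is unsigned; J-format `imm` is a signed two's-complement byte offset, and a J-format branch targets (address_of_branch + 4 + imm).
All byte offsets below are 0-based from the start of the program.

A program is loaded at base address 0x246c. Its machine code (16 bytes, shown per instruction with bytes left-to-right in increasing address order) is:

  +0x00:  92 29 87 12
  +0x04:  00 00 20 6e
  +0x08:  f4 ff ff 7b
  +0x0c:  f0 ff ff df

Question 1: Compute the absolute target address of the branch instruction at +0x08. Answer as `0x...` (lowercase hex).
0x246c

+0x08: f4 ff ff 7b ⇒ word 0x7bfffff4 (little)
  opcode bits[31:25]=0x3d: b/J
  imm@[24:0]=0x1fffff4 (s25→-12) ⇒ $-12
  target = base 0x246c + off 0x08 + 4 + imm -12 = 0x246c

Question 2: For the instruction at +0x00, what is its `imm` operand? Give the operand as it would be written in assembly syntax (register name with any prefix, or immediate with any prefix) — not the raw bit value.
@+00  little-endian(92 29 87 12) = 0x12872992
  top 7b → 0x9 → andi [RI]
  rd: (w>>23)&0x3=0x1 → R1
  imm: (w>>0)&0x7fffff=0x72992 → $469394

$469394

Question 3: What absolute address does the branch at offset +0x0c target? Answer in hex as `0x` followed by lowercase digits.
0x246c

@+0c  little-endian(f0 ff ff df) = 0xdffffff0
  op=0xdffffff0>>25=0x6f ⇒ beq (J)
  imm: (w>>0)&0x1ffffff=0x1fffff0 (s25→-16) → $-16
  target = base 0x246c + off 0x0c + 4 + imm -16 = 0x246c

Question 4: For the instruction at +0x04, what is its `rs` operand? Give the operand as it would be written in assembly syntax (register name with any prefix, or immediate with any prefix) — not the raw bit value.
R1

@+04  little-endian(00 00 20 6e) = 0x6e200000
  top 7b → 0x37 → cmp [RR]
  [24:23] rd=0 = R0
  [22:21] rs=1 = R1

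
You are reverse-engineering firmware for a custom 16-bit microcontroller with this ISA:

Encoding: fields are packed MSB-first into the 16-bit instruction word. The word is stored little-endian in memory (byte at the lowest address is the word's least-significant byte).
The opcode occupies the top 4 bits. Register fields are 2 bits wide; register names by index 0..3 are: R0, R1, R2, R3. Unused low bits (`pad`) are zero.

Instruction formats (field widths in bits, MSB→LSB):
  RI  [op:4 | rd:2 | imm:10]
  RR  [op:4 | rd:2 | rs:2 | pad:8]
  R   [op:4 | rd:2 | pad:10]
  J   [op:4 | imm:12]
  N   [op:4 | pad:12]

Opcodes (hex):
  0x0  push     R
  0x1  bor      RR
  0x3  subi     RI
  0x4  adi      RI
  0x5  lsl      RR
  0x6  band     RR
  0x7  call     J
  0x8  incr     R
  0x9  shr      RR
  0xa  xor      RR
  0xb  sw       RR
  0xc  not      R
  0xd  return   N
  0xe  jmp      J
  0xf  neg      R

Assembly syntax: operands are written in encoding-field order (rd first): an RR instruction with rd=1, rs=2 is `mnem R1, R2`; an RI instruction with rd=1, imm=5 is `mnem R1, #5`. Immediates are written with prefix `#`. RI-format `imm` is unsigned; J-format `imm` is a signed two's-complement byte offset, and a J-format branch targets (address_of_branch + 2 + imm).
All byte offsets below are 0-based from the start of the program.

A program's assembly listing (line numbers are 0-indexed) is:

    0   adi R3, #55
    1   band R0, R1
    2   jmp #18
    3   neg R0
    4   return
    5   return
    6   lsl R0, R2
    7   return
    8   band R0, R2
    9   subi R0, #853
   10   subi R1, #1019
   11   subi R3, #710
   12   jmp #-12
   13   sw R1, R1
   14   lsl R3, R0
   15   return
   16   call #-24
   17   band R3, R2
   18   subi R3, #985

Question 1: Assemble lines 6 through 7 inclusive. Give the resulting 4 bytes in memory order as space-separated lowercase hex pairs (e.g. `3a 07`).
line 6 (lsl): pack op=0x5:4|rd=0:2|rs=2:2|pad=0:8 = 0x5200; little→ 00 52
line 7 (return): pack op=0xd:4|pad=0:12 = 0xd000; little→ 00 d0

00 52 00 d0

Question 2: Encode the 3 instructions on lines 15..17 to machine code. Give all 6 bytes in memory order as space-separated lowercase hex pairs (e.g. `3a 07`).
L15: return op=0xd:4|pad=0:12 ⇒ 0xd000 ⇒ little 00 d0
L16: call op=0x7:4|imm=-24:12 ⇒ 0x7fe8 ⇒ little e8 7f
L17: band op=0x6:4|rd=3:2|rs=2:2|pad=0:8 ⇒ 0x6e00 ⇒ little 00 6e

00 d0 e8 7f 00 6e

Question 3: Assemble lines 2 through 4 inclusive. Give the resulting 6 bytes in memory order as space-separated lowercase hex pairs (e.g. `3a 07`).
12 e0 00 f0 00 d0

line 2 (jmp): pack op=0xe:4|imm=18:12 = 0xe012; little→ 12 e0
line 3 (neg): pack op=0xf:4|rd=0:2|pad=0:10 = 0xf000; little→ 00 f0
line 4 (return): pack op=0xd:4|pad=0:12 = 0xd000; little→ 00 d0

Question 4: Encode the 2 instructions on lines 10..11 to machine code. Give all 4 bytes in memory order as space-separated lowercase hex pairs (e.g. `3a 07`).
10. subi fields op=0x3:4|rd=1:2|imm=1019:10 → word 37fbh → fb 37
11. subi fields op=0x3:4|rd=3:2|imm=710:10 → word 3ec6h → c6 3e

fb 37 c6 3e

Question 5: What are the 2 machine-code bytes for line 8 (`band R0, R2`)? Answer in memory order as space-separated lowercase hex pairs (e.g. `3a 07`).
line 8 (band): pack op=0x6:4|rd=0:2|rs=2:2|pad=0:8 = 0x6200; little→ 00 62

00 62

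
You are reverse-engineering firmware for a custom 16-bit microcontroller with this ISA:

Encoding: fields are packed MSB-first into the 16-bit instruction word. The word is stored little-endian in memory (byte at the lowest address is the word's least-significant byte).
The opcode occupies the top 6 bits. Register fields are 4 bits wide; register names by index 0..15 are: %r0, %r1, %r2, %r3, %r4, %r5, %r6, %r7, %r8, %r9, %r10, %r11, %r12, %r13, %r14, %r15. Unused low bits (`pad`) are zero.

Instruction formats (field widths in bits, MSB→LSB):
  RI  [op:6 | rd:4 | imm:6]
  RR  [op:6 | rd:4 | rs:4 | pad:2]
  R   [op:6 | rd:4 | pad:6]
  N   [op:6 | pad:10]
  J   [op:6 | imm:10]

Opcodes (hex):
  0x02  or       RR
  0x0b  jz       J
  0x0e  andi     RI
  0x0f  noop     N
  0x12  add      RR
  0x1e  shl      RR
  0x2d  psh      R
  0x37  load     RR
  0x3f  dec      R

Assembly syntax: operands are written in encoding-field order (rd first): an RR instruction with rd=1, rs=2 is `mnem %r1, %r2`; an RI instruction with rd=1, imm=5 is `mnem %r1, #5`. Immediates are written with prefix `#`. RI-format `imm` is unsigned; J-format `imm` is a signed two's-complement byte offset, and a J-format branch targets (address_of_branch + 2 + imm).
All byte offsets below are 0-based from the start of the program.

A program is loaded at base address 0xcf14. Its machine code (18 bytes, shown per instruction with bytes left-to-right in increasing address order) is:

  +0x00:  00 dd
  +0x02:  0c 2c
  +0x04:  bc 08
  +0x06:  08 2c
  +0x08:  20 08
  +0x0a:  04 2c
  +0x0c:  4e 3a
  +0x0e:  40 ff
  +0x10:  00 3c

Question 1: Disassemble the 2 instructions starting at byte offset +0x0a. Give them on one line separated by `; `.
@+0a  little-endian(04 2c) = 0x2c04
  opcode bits[15:10]=0xb: jz/J
  imm: (w>>0)&0x3ff=0x4 → #4
@+0c  little-endian(4e 3a) = 0x3a4e
  opcode bits[15:10]=0xe: andi/RI
  rd: (w>>6)&0xf=0x9 → %r9
  imm: (w>>0)&0x3f=0xe → #14

jz #4; andi %r9, #14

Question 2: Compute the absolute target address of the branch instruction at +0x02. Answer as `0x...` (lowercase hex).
0xcf24

[02] 0c 2c → 0x2c0c
  top 6b → 0xb → jz [J]
  imm@[9:0]=0xc ⇒ #12
  target = base 0xcf14 + off 0x02 + 2 + imm 12 = 0xcf24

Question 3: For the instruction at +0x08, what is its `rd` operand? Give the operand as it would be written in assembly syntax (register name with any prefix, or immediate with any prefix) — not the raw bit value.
@+08  little-endian(20 08) = 0x0820
  top 6b → 0x2 → or [RR]
  [9:6] rd=0 = %r0
  [5:2] rs=8 = %r8

%r0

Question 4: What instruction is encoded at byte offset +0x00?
load %r4, %r0

@+00  little-endian(00 dd) = 0xdd00
  top 6b → 0x37 → load [RR]
  [9:6] rd=4 = %r4
  [5:2] rs=0 = %r0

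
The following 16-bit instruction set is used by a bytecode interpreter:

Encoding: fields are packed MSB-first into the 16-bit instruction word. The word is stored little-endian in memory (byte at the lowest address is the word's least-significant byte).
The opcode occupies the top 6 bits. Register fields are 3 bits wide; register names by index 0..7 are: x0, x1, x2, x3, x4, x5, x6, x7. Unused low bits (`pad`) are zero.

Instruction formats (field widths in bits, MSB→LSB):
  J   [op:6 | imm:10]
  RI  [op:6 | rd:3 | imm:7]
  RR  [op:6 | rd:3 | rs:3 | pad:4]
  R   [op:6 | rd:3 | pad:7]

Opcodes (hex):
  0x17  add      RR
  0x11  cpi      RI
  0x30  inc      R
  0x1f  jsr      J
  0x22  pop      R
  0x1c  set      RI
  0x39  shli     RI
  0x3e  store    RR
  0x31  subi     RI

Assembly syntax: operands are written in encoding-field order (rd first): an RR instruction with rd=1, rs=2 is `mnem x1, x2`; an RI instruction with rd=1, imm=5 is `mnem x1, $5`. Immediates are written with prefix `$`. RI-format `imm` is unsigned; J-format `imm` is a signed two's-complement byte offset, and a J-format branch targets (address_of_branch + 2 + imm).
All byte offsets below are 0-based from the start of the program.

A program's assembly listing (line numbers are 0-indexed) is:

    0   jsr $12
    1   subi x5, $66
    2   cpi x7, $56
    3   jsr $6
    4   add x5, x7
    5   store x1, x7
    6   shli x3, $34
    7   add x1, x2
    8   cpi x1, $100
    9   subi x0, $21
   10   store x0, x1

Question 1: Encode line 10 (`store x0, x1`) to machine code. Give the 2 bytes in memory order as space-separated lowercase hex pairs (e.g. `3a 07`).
L10: store op=0x3e:6|rd=0:3|rs=1:3|pad=0:4 ⇒ 0xf810 ⇒ little 10 f8

10 f8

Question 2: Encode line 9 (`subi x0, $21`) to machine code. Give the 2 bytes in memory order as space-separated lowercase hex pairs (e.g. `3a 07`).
line 9 (subi): pack op=0x31:6|rd=0:3|imm=21:7 = 0xc415; little→ 15 c4

15 c4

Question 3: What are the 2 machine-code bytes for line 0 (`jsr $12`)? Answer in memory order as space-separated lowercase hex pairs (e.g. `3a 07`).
0c 7c

0. jsr fields op=0x1f:6|imm=12:10 → word 7c0ch → 0c 7c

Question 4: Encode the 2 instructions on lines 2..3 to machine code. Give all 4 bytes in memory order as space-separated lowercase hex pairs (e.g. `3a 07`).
b8 47 06 7c

2. cpi fields op=0x11:6|rd=7:3|imm=56:7 → word 47b8h → b8 47
3. jsr fields op=0x1f:6|imm=6:10 → word 7c06h → 06 7c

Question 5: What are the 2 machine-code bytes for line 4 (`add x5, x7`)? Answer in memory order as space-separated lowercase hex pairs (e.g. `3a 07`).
f0 5e

line 4 (add): pack op=0x17:6|rd=5:3|rs=7:3|pad=0:4 = 0x5ef0; little→ f0 5e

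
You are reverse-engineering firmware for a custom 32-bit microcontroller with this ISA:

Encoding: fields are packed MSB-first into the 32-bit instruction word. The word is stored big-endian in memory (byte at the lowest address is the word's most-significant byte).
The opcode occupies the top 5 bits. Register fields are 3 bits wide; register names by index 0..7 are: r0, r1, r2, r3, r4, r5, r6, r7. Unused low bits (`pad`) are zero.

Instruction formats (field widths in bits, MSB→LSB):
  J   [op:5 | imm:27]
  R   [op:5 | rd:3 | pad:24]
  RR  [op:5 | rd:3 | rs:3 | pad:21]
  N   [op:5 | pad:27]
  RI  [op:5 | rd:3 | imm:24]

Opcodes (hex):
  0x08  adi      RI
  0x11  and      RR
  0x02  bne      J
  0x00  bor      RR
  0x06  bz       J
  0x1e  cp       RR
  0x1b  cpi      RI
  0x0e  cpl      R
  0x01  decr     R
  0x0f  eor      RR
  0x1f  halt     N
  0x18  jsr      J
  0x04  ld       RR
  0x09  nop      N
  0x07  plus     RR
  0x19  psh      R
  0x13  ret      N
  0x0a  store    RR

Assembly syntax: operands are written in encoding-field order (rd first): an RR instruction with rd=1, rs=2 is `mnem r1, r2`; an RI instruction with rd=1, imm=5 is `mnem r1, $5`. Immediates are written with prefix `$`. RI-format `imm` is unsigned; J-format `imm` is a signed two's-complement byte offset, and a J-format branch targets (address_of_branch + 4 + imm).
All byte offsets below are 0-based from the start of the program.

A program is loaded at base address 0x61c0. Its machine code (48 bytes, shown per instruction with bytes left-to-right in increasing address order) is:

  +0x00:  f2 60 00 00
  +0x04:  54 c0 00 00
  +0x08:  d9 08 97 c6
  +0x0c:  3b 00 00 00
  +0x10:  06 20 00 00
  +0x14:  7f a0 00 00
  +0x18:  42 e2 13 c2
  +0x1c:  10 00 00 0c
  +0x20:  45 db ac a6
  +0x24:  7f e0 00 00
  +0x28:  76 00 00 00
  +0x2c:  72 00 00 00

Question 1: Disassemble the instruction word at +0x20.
@+20  big-endian(45 db ac a6) = 0x45dbaca6
  op=0x45dbaca6>>27=0x8 ⇒ adi (RI)
  rd@[26:24]=0x5 ⇒ r5
  imm@[23:0]=0xdbaca6 ⇒ $14396582

adi r5, $14396582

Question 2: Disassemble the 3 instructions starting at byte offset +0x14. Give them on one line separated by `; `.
[14] 7f a0 00 00 → 0x7fa00000
  op=0x7fa00000>>27=0xf ⇒ eor (RR)
  [26:24] rd=7 = r7
  [23:21] rs=5 = r5
[18] 42 e2 13 c2 → 0x42e213c2
  op=0x42e213c2>>27=0x8 ⇒ adi (RI)
  [26:24] rd=2 = r2
  [23:0] imm=14816194 = $14816194
[1c] 10 00 00 0c → 0x1000000c
  op=0x1000000c>>27=0x2 ⇒ bne (J)
  [26:0] imm=12 = $12

eor r7, r5; adi r2, $14816194; bne $12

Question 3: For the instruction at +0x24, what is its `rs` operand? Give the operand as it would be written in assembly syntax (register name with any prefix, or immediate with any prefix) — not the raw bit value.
+0x24: 7f e0 00 00 ⇒ word 0x7fe00000 (big)
  op=0x7fe00000>>27=0xf ⇒ eor (RR)
  rd: (w>>24)&0x7=0x7 → r7
  rs: (w>>21)&0x7=0x7 → r7

r7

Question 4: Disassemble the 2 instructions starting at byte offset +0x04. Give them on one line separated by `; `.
store r4, r6; cpi r1, $563142

off 0x04: read 54 c0 00 00 as big → 0x54c00000
  top 5b → 0xa → store [RR]
  rd@[26:24]=0x4 ⇒ r4
  rs@[23:21]=0x6 ⇒ r6
off 0x08: read d9 08 97 c6 as big → 0xd90897c6
  top 5b → 0x1b → cpi [RI]
  rd@[26:24]=0x1 ⇒ r1
  imm@[23:0]=0x897c6 ⇒ $563142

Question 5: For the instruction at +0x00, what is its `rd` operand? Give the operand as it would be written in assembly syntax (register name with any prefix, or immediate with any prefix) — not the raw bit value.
@+00  big-endian(f2 60 00 00) = 0xf2600000
  top 5b → 0x1e → cp [RR]
  rd@[26:24]=0x2 ⇒ r2
  rs@[23:21]=0x3 ⇒ r3

r2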